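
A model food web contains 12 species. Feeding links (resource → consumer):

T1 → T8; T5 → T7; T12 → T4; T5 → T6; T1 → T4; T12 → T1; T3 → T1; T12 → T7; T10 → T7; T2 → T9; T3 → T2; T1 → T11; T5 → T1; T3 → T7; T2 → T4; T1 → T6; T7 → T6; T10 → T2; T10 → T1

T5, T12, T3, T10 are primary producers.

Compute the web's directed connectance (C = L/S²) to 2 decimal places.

The web has S = 12 species and L = 19 feeding links.
C = L / S² = 19 / 144 = 0.1319 ≈ 0.13.

C = 0.13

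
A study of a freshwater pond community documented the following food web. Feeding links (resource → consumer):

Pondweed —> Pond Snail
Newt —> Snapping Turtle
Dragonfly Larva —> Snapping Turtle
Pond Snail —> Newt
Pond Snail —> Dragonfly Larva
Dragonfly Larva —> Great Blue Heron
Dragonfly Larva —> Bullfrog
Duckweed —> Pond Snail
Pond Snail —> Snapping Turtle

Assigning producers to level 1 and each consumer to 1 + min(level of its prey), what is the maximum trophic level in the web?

4

Producers (level 1): Pondweed, Duckweed.
Following each consumer down to its lowest-level prey: Pondweed → Pond Snail → Dragonfly Larva → Bullfrog (levels 1 through 4).
All prey of Bullfrog (Dragonfly Larva 3) are at level 3 or above, so Bullfrog is at level 1 + 3 = 4.
Every consumer has at least one prey at level 3 or below, so none exceeds level 4.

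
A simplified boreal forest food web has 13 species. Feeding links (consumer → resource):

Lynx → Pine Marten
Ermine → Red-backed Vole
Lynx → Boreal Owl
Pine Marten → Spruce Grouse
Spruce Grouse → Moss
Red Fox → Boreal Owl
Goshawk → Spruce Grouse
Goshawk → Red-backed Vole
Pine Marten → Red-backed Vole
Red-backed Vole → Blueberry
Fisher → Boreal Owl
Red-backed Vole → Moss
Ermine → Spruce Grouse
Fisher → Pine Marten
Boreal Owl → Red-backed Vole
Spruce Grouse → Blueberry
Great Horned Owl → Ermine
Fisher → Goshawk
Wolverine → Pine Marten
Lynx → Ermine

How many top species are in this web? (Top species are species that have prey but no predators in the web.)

Top species (has prey, but nothing eats it): Great Horned Owl, Fisher, Lynx, Red Fox, Wolverine.
Count: 5.

5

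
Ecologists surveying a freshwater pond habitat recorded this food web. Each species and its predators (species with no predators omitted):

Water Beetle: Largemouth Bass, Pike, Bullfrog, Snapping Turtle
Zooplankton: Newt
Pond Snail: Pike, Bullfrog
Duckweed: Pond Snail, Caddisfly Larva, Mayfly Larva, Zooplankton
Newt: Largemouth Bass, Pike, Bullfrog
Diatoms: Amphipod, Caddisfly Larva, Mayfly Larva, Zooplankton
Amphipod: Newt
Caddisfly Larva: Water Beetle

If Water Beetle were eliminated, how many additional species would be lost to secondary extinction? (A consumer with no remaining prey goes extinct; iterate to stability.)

Remove Water Beetle.
Round 1: Snapping Turtle (all prey gone) → extinct.
No further losses. Total secondary extinctions: 1.

1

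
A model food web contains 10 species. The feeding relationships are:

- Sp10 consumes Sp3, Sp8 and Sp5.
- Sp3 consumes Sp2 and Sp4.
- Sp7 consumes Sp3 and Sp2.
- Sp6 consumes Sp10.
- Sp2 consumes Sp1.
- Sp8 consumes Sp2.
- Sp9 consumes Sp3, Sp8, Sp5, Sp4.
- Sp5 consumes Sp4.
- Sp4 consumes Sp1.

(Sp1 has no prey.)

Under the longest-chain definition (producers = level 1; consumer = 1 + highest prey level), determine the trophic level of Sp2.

Trophic level 2

Sp1 is a producer → level 1.
Sp2 eats Sp1 → level 2.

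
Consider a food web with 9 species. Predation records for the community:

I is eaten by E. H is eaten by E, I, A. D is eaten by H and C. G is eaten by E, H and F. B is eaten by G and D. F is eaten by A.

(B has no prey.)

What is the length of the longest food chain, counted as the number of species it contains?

One longest chain: B → D → H → I → E.
It has 5 species and 4 links.

5 species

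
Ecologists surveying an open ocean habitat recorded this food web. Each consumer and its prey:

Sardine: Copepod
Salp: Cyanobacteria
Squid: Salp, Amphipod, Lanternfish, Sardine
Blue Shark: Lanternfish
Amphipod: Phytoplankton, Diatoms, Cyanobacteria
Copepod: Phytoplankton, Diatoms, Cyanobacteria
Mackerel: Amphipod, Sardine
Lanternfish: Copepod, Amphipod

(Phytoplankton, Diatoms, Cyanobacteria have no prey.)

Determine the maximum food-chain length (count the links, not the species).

One longest chain: Phytoplankton → Copepod → Lanternfish → Blue Shark.
It has 4 species and 3 links.

3 links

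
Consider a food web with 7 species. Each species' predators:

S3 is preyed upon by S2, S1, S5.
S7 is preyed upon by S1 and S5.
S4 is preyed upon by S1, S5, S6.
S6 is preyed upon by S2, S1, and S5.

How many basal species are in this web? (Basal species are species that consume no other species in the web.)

3

Basal species (no prey listed): S7, S3, S4.
Count: 3.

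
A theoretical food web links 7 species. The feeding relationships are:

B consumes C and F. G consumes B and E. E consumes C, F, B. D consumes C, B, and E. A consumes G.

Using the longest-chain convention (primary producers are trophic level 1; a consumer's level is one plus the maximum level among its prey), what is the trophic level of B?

Trophic level 2

F is a producer → level 1.
B eats F (level 1); other prey at levels: C 1 → level 2.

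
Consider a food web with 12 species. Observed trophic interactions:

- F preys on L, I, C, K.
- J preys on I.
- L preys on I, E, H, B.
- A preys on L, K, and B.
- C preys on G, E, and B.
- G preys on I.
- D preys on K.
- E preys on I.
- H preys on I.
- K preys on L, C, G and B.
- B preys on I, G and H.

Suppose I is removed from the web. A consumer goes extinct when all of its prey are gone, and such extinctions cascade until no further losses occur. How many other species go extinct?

Remove I.
Round 1: J (all prey gone), E (all prey gone), G (all prey gone), H (all prey gone) → extinct.
Round 2: B (all prey gone) → extinct.
Round 3: C (all prey gone), L (all prey gone) → extinct.
Round 4: K (all prey gone) → extinct.
Round 5: A (all prey gone), D (all prey gone), F (all prey gone) → extinct.
No further losses. Total secondary extinctions: 11.

11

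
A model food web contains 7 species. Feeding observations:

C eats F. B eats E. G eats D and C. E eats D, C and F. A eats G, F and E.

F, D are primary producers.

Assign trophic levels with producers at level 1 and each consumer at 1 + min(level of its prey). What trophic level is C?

F is a producer → level 1.
C eats F → level 2.

Trophic level 2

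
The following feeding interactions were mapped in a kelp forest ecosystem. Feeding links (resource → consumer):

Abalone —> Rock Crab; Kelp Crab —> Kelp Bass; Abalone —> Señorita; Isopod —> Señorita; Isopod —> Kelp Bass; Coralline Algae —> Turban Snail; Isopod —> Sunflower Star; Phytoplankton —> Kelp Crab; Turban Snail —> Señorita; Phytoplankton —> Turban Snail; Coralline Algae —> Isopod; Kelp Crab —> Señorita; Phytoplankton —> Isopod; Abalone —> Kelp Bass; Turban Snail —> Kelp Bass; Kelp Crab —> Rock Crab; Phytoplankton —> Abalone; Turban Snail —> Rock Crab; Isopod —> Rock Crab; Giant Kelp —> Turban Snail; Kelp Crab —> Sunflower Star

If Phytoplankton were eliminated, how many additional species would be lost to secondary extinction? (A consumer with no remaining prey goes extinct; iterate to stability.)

Remove Phytoplankton.
Round 1: Abalone (all prey gone), Kelp Crab (all prey gone) → extinct.
No further losses. Total secondary extinctions: 2.

2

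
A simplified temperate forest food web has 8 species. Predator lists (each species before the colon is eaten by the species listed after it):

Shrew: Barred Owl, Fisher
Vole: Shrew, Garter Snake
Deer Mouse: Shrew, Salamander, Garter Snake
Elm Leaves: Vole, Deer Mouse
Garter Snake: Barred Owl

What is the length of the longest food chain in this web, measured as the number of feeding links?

3 links

One longest chain: Elm Leaves → Vole → Shrew → Barred Owl.
It has 4 species and 3 links.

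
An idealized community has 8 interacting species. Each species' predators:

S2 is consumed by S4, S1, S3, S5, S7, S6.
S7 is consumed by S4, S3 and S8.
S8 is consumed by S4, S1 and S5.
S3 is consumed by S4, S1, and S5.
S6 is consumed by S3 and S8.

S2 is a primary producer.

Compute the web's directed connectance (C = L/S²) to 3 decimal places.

The web has S = 8 species and L = 17 feeding links.
C = L / S² = 17 / 64 = 0.2656 ≈ 0.266.

C = 0.266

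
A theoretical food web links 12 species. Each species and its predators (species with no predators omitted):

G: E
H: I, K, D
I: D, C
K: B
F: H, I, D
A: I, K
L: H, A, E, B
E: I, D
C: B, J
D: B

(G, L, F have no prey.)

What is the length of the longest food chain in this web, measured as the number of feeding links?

4 links

One longest chain: L → H → I → D → B.
It has 5 species and 4 links.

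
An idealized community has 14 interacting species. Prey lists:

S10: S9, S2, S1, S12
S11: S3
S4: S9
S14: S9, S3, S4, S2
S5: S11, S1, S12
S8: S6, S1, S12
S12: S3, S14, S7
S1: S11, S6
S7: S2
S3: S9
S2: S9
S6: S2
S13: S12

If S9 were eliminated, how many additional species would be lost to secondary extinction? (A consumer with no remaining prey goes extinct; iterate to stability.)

13

Remove S9.
Round 1: S3 (all prey gone), S4 (all prey gone), S2 (all prey gone) → extinct.
Round 2: S14 (all prey gone), S11 (all prey gone), S6 (all prey gone), S7 (all prey gone) → extinct.
Round 3: S1 (all prey gone), S12 (all prey gone) → extinct.
Round 4: S5 (all prey gone), S13 (all prey gone), S8 (all prey gone), S10 (all prey gone) → extinct.
No further losses. Total secondary extinctions: 13.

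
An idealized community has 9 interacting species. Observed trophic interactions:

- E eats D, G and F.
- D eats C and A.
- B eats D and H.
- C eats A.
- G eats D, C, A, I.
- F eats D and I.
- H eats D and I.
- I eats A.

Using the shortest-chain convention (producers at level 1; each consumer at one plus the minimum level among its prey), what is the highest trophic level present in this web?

3

Producers (level 1): A.
Following each consumer down to its lowest-level prey: A → I → F (levels 1 through 3).
All prey of F (I 2, D 2) are at level 2 or above, so F is at level 1 + 2 = 3.
Every consumer has at least one prey at level 2 or below, so none exceeds level 3.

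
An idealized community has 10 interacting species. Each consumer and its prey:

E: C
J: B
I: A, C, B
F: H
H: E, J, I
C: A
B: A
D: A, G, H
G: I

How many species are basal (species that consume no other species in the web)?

Basal species (no prey listed): A.
Count: 1.

1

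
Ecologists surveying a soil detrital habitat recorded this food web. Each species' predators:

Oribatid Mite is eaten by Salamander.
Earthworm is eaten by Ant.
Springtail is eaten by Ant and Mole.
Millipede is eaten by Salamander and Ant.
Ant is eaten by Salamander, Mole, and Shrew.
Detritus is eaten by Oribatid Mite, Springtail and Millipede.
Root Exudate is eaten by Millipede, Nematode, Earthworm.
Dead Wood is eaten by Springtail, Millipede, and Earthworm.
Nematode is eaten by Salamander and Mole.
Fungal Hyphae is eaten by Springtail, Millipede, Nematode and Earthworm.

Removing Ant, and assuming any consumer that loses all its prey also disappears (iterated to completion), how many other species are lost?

1

Remove Ant.
Round 1: Shrew (all prey gone) → extinct.
No further losses. Total secondary extinctions: 1.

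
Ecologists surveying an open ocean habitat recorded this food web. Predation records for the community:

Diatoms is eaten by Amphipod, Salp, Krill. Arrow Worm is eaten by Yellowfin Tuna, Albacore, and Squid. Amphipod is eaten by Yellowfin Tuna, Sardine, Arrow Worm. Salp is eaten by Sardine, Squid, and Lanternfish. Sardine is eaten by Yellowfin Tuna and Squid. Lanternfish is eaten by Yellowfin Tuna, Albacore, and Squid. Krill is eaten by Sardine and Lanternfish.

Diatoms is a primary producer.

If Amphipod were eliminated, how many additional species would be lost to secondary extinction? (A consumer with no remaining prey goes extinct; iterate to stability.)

Remove Amphipod.
Round 1: Arrow Worm (all prey gone) → extinct.
No further losses. Total secondary extinctions: 1.

1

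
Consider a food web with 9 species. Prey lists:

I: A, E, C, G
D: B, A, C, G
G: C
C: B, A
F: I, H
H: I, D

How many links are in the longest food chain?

One longest chain: B → C → G → I → H → F.
It has 6 species and 5 links.

5 links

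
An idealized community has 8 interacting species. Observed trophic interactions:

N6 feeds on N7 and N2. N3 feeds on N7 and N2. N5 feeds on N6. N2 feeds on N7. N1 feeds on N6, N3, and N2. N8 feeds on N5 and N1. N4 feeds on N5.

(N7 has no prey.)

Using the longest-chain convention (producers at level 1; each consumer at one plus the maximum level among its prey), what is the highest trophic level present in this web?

Producers (level 1): N7.
N7 → N2 → N6 → N5 → N4 gives N4 level 5.
No species has a prey at level 5, so no species reaches level 6.

5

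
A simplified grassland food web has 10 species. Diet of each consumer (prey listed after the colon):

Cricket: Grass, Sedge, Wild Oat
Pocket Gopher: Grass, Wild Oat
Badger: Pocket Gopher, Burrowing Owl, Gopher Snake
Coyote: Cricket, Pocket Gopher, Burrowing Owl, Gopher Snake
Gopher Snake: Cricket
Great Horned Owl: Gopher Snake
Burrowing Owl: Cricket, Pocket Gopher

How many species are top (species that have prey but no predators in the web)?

Top species (has prey, but nothing eats it): Badger, Coyote, Great Horned Owl.
Count: 3.

3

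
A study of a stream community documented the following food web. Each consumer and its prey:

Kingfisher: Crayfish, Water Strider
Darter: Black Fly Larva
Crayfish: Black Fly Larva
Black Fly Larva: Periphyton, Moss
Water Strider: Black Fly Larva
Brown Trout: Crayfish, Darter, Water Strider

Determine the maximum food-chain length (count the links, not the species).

3 links

One longest chain: Periphyton → Black Fly Larva → Crayfish → Kingfisher.
It has 4 species and 3 links.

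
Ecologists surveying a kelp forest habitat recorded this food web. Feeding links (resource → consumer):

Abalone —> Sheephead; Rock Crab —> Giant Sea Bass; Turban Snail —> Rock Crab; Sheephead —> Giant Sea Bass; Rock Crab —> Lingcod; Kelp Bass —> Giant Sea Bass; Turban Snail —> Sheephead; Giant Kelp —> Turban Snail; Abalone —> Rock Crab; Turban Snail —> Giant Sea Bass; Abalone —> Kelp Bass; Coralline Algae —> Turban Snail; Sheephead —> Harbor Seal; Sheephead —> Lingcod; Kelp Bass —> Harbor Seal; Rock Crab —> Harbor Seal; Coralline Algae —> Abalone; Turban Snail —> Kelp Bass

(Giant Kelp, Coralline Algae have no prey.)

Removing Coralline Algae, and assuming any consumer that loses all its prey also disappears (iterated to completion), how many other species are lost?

1

Remove Coralline Algae.
Round 1: Abalone (all prey gone) → extinct.
No further losses. Total secondary extinctions: 1.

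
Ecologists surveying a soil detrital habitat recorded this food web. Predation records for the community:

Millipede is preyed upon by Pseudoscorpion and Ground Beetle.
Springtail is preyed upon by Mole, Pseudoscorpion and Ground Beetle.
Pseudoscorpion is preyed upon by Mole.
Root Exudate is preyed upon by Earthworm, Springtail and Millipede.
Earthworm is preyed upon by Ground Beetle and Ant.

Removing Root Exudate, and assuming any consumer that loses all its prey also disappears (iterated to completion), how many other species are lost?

Remove Root Exudate.
Round 1: Springtail (all prey gone), Millipede (all prey gone), Earthworm (all prey gone) → extinct.
Round 2: Ground Beetle (all prey gone), Pseudoscorpion (all prey gone), Ant (all prey gone) → extinct.
Round 3: Mole (all prey gone) → extinct.
No further losses. Total secondary extinctions: 7.

7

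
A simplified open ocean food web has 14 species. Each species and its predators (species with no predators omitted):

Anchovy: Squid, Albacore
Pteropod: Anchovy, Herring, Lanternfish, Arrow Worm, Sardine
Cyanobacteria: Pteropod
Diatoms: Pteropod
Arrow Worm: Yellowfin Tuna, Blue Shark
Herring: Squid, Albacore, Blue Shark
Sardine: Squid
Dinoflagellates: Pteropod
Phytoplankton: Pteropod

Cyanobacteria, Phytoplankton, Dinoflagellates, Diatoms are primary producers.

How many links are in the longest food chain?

One longest chain: Cyanobacteria → Pteropod → Sardine → Squid.
It has 4 species and 3 links.

3 links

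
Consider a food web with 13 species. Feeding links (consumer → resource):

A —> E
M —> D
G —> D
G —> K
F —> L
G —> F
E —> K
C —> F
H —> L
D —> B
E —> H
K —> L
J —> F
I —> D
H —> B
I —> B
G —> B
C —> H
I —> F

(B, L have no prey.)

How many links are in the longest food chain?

3 links

One longest chain: B → H → E → A.
It has 4 species and 3 links.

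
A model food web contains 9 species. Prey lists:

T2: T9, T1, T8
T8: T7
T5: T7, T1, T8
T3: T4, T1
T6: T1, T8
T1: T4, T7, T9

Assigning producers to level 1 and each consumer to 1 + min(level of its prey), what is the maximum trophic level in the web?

Producers (level 1): T4, T7, T9.
Following each consumer down to its lowest-level prey: T4 → T1 → T6 (levels 1 through 3).
All prey of T6 (T1 2, T8 2) are at level 2 or above, so T6 is at level 1 + 2 = 3.
Every consumer has at least one prey at level 2 or below, so none exceeds level 3.

3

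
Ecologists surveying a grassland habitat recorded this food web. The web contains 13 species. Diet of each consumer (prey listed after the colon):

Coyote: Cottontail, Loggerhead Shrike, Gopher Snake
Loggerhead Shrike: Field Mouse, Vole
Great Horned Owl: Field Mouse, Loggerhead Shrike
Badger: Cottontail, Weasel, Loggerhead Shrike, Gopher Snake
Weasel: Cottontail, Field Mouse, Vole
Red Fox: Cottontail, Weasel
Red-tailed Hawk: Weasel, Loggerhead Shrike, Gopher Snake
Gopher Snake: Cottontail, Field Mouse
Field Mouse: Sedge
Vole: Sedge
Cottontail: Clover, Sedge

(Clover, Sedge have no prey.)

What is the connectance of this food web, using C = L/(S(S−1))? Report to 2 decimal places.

C = 0.16

The web has S = 13 species and L = 25 feeding links.
C = L / (S(S−1)) = 25 / 156 = 0.1603 ≈ 0.16.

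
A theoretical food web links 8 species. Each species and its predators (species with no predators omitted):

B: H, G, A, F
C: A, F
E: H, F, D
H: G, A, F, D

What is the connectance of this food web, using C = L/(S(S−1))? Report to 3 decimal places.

The web has S = 8 species and L = 13 feeding links.
C = L / (S(S−1)) = 13 / 56 = 0.2321 ≈ 0.232.

C = 0.232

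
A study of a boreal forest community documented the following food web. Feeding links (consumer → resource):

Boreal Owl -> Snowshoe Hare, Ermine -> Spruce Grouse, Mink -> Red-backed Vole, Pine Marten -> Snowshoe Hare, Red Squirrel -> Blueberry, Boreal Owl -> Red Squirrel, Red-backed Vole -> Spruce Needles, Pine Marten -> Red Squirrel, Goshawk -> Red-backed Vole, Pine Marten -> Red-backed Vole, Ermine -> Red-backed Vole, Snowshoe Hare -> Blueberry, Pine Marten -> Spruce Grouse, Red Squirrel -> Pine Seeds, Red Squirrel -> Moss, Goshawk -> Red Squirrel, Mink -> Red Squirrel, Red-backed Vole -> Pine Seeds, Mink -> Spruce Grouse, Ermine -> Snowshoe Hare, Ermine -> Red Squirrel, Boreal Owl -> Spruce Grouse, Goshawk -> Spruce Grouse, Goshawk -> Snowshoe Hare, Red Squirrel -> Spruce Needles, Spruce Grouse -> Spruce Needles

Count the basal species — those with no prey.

4

Basal species (no prey listed): Pine Seeds, Blueberry, Spruce Needles, Moss.
Count: 4.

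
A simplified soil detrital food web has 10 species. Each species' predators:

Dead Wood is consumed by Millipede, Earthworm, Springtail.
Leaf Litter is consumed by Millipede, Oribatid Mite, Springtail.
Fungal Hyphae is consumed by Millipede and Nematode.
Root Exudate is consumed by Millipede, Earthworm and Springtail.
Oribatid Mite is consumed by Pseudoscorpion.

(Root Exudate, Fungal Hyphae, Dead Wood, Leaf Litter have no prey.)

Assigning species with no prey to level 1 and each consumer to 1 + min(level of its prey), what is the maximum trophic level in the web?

3

Basal resources (level 1): Root Exudate, Fungal Hyphae, Dead Wood, Leaf Litter.
Following each consumer down to its lowest-level prey: Leaf Litter → Oribatid Mite → Pseudoscorpion (levels 1 through 3).
All prey of Pseudoscorpion (Oribatid Mite 2) are at level 2 or above, so Pseudoscorpion is at level 1 + 2 = 3.
Every consumer has at least one prey at level 2 or below, so none exceeds level 3.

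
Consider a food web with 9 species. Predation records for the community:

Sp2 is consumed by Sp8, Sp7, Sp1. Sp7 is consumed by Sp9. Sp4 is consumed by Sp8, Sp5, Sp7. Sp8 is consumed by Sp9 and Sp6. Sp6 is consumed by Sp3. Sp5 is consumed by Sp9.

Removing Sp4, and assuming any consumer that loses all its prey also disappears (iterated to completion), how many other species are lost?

Remove Sp4.
Round 1: Sp5 (all prey gone) → extinct.
No further losses. Total secondary extinctions: 1.

1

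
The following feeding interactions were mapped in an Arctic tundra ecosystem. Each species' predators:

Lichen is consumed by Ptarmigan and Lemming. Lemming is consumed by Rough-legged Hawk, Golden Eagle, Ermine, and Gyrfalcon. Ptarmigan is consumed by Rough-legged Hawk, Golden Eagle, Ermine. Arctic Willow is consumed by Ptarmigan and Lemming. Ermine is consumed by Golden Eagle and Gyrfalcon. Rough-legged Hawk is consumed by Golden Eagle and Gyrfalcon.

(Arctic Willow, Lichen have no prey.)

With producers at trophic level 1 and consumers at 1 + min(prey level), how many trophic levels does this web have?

3

Producers (level 1): Arctic Willow, Lichen.
Following each consumer down to its lowest-level prey: Arctic Willow → Lemming → Gyrfalcon (levels 1 through 3).
All prey of Gyrfalcon (Lemming 2, Rough-legged Hawk 3, Ermine 3) are at level 2 or above, so Gyrfalcon is at level 1 + 2 = 3.
Every consumer has at least one prey at level 2 or below, so none exceeds level 3.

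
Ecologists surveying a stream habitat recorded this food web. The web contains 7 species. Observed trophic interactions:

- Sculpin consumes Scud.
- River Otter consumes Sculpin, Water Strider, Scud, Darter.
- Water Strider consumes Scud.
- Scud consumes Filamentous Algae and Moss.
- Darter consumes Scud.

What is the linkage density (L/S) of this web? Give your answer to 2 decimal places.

There are L = 9 links among S = 7 species.
L/S = 9/7 = 1.2857 ≈ 1.29.

L/S = 1.29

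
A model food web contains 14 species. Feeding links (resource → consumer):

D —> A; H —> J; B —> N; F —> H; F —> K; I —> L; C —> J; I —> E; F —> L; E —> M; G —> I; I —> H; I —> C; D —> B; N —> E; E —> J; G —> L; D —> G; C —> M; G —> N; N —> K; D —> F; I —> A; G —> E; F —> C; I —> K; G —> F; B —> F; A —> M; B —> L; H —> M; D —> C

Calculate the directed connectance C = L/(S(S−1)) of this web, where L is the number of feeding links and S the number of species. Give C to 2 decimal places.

C = 0.18

The web has S = 14 species and L = 32 feeding links.
C = L / (S(S−1)) = 32 / 182 = 0.1758 ≈ 0.18.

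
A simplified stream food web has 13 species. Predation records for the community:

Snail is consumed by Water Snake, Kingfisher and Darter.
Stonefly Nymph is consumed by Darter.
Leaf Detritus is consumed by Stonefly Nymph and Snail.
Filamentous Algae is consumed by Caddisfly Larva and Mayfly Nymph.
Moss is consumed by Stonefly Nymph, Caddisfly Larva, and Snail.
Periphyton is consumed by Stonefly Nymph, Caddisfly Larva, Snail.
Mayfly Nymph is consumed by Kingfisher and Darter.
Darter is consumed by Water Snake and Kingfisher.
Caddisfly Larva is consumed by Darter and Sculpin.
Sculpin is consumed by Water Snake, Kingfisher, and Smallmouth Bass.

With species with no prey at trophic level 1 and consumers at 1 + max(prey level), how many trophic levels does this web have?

4

Basal resources (level 1): Leaf Detritus, Filamentous Algae, Moss, Periphyton.
Filamentous Algae → Caddisfly Larva → Sculpin → Kingfisher gives Kingfisher level 4.
No species has a prey at level 4, so no species reaches level 5.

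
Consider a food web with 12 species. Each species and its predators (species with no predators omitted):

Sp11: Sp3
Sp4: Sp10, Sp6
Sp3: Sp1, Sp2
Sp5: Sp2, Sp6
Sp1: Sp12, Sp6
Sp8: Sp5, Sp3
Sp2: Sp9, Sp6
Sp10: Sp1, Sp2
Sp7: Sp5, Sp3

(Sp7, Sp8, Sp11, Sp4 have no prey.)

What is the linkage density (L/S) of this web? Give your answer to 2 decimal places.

L/S = 1.42

There are L = 17 links among S = 12 species.
L/S = 17/12 = 1.4167 ≈ 1.42.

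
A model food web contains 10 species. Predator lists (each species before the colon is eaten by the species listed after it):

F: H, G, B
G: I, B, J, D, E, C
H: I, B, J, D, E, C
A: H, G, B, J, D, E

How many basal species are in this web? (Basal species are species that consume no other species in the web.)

Basal species (no prey listed): A, F.
Count: 2.

2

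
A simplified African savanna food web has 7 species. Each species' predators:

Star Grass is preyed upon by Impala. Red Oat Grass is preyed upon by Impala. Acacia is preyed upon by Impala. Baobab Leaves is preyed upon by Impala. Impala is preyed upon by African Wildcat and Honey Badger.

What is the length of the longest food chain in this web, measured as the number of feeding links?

One longest chain: Red Oat Grass → Impala → African Wildcat.
It has 3 species and 2 links.

2 links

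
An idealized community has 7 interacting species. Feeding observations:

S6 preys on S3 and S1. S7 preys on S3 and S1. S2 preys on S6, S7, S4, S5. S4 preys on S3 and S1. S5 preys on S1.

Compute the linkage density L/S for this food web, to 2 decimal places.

L/S = 1.57

There are L = 11 links among S = 7 species.
L/S = 11/7 = 1.5714 ≈ 1.57.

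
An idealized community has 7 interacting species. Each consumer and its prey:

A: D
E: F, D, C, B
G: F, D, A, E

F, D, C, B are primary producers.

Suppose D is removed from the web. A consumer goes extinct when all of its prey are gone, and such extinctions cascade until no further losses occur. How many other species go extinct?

1

Remove D.
Round 1: A (all prey gone) → extinct.
No further losses. Total secondary extinctions: 1.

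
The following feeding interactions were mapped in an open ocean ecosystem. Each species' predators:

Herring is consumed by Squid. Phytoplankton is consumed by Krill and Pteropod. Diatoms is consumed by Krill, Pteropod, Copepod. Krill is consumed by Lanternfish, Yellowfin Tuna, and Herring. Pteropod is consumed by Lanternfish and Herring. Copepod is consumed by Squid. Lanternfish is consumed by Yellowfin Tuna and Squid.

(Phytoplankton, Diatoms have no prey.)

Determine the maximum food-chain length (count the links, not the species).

3 links

One longest chain: Phytoplankton → Krill → Lanternfish → Squid.
It has 4 species and 3 links.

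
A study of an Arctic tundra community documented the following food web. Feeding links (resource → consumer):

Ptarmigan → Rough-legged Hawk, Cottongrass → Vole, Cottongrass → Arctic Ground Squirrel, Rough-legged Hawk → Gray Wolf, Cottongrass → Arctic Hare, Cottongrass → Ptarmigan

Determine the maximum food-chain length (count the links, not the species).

3 links

One longest chain: Cottongrass → Ptarmigan → Rough-legged Hawk → Gray Wolf.
It has 4 species and 3 links.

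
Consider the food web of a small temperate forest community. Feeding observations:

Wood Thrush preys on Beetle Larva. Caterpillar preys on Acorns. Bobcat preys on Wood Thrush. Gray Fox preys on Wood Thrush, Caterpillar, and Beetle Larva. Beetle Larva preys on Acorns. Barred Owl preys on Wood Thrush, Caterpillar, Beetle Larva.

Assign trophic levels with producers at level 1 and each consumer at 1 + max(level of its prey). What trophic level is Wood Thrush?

Trophic level 3

Acorns is a producer → level 1.
Beetle Larva eats Acorns → level 2.
Wood Thrush eats Beetle Larva → level 3.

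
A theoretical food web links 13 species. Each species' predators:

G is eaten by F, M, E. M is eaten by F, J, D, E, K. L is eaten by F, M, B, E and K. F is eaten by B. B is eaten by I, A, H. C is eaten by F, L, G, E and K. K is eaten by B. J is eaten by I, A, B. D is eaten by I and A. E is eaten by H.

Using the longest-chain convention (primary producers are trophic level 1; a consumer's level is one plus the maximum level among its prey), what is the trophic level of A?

C is a producer → level 1.
G eats C → level 2.
M eats G (level 2); other prey at levels: L 2 → level 3.
J eats M → level 4.
B eats J (level 4); other prey at levels: L 2, F 4, K 4 → level 5.
A eats B (level 5); other prey at levels: D 4, J 4 → level 6.

Trophic level 6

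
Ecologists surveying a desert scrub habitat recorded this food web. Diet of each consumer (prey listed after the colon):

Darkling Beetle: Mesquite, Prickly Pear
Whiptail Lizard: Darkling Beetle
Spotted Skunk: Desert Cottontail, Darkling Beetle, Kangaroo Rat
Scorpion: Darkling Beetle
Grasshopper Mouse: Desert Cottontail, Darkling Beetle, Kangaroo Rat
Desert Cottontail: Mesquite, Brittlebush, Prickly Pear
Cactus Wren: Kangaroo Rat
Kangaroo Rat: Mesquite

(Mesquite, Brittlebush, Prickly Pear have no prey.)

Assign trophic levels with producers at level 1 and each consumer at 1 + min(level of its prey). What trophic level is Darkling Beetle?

Mesquite is a producer → level 1.
Darkling Beetle eats Mesquite → level 2.

Trophic level 2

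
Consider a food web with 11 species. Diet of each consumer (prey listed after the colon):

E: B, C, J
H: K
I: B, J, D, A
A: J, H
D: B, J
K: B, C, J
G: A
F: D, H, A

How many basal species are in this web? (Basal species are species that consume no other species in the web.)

Basal species (no prey listed): B, C, J.
Count: 3.

3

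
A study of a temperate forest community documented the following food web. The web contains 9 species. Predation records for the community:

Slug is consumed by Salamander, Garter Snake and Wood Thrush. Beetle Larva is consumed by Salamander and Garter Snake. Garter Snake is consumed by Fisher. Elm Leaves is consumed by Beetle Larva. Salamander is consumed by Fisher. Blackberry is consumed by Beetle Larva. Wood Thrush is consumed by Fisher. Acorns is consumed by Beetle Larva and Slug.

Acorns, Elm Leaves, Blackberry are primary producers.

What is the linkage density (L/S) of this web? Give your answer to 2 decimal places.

There are L = 12 links among S = 9 species.
L/S = 12/9 = 1.3333 ≈ 1.33.

L/S = 1.33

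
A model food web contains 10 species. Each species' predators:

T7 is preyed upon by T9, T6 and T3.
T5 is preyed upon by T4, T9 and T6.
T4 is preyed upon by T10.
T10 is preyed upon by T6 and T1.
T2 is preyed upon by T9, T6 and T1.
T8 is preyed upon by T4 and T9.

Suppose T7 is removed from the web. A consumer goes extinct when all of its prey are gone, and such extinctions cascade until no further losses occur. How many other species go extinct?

Remove T7.
Round 1: T3 (all prey gone) → extinct.
No further losses. Total secondary extinctions: 1.

1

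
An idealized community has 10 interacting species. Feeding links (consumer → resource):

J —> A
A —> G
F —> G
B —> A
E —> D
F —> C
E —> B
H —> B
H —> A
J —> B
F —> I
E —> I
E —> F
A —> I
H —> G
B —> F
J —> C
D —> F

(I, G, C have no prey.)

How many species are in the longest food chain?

4 species

One longest chain: I → F → D → E.
It has 4 species and 3 links.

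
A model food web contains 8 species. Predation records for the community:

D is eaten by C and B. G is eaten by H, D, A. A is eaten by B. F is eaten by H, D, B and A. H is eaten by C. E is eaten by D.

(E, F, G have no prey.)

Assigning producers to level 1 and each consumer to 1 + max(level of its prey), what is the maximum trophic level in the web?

Producers (level 1): E, F, G.
E → D → B gives B level 3.
No species has a prey at level 3, so no species reaches level 4.

3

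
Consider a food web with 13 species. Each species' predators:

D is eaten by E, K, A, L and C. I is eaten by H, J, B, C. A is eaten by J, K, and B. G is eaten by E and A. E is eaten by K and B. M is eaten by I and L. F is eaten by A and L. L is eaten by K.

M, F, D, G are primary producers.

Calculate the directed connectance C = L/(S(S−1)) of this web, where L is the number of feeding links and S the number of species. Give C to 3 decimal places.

The web has S = 13 species and L = 21 feeding links.
C = L / (S(S−1)) = 21 / 156 = 0.1346 ≈ 0.135.

C = 0.135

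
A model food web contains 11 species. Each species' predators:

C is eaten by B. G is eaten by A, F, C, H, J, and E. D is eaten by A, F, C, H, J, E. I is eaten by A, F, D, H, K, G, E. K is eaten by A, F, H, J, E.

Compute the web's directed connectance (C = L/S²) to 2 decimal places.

C = 0.21

The web has S = 11 species and L = 25 feeding links.
C = L / S² = 25 / 121 = 0.2066 ≈ 0.21.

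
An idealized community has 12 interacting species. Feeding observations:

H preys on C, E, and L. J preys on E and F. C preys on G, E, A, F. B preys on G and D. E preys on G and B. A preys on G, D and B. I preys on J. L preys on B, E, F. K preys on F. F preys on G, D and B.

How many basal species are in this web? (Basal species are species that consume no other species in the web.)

Basal species (no prey listed): D, G.
Count: 2.

2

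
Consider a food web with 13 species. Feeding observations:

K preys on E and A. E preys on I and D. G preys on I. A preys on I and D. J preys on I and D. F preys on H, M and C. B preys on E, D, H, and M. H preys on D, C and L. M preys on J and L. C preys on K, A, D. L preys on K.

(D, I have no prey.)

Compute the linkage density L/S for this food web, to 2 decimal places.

There are L = 25 links among S = 13 species.
L/S = 25/13 = 1.9231 ≈ 1.92.

L/S = 1.92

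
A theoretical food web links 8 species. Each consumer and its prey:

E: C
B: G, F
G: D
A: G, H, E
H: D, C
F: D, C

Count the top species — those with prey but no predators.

2

Top species (has prey, but nothing eats it): A, B.
Count: 2.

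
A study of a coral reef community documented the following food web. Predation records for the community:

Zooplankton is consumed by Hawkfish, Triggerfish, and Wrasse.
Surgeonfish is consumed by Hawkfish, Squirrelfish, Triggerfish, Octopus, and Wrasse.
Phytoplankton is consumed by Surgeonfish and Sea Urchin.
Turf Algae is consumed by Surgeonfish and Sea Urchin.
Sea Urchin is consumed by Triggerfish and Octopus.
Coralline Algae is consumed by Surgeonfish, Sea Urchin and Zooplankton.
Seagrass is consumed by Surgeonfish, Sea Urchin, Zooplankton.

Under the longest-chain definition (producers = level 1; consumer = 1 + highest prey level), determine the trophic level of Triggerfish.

Trophic level 3

Seagrass is a producer → level 1.
Sea Urchin eats Seagrass (level 1); other prey at levels: Coralline Algae 1, Turf Algae 1, Phytoplankton 1 → level 2.
Triggerfish eats Sea Urchin (level 2); other prey at levels: Surgeonfish 2, Zooplankton 2 → level 3.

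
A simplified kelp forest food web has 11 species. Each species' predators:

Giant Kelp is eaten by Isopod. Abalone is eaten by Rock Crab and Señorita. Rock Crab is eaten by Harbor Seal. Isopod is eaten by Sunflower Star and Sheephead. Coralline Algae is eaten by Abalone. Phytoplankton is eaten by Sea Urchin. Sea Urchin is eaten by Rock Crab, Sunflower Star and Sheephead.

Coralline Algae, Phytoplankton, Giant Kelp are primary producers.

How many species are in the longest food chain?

One longest chain: Coralline Algae → Abalone → Rock Crab → Harbor Seal.
It has 4 species and 3 links.

4 species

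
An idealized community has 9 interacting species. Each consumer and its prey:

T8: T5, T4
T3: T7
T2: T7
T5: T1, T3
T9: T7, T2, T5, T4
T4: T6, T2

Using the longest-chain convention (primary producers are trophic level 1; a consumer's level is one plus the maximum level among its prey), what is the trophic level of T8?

T7 is a producer → level 1.
T3 eats T7 → level 2.
T5 eats T3 (level 2); other prey at levels: T1 1 → level 3.
T8 eats T5 (level 3); other prey at levels: T4 3 → level 4.

Trophic level 4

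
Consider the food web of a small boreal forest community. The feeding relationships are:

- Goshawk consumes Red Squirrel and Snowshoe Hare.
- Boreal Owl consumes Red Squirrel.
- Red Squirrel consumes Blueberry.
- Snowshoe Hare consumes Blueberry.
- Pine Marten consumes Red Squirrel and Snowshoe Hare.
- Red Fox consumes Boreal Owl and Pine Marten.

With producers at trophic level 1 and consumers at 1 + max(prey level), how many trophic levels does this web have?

4

Producers (level 1): Blueberry.
Blueberry → Red Squirrel → Boreal Owl → Red Fox gives Red Fox level 4.
No species has a prey at level 4, so no species reaches level 5.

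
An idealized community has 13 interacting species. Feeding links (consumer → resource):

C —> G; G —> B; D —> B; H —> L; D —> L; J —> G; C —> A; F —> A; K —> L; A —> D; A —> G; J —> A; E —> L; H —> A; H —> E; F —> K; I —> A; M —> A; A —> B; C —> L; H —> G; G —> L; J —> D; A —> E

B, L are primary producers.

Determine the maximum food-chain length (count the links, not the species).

One longest chain: B → D → A → C.
It has 4 species and 3 links.

3 links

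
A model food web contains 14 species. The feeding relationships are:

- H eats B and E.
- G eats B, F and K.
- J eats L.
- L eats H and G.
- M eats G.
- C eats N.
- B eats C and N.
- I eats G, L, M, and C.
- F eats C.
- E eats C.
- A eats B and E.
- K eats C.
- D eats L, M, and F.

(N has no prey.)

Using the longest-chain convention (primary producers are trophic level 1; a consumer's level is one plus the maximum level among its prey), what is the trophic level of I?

Trophic level 6

N is a producer → level 1.
C eats N → level 2.
B eats C (level 2); other prey at levels: N 1 → level 3.
G eats B (level 3); other prey at levels: K 3, F 3 → level 4.
M eats G → level 5.
I eats M (level 5); other prey at levels: C 2, G 4, L 5 → level 6.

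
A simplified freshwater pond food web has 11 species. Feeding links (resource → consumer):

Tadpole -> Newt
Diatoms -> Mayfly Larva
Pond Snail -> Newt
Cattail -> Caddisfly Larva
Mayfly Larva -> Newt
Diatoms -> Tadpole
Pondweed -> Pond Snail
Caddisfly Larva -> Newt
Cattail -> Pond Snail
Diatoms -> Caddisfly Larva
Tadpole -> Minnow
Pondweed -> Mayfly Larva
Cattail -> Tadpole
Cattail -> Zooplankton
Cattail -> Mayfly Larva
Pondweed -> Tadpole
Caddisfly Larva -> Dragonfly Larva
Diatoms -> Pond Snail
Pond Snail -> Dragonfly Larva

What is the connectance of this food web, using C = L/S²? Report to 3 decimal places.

The web has S = 11 species and L = 19 feeding links.
C = L / S² = 19 / 121 = 0.1570 ≈ 0.157.

C = 0.157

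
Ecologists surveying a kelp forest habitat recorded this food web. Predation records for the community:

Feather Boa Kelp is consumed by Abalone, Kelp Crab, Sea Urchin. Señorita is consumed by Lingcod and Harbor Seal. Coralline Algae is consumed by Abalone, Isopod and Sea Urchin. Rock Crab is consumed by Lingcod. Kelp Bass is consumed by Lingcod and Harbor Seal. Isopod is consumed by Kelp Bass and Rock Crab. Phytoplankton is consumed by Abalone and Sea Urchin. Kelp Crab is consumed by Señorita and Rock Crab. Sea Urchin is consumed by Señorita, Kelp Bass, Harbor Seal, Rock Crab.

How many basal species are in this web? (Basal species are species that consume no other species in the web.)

3

Basal species (no prey listed): Coralline Algae, Feather Boa Kelp, Phytoplankton.
Count: 3.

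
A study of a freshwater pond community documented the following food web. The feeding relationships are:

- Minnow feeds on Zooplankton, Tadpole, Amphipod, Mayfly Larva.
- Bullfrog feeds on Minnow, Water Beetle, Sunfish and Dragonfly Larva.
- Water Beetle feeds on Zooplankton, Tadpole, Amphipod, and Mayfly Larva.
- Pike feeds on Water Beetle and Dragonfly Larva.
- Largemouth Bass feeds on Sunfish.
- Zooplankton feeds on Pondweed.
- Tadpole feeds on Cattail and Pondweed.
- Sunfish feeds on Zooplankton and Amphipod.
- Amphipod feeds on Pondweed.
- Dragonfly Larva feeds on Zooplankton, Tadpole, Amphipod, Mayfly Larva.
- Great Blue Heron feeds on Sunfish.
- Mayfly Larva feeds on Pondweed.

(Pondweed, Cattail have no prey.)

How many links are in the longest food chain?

One longest chain: Pondweed → Tadpole → Water Beetle → Bullfrog.
It has 4 species and 3 links.

3 links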